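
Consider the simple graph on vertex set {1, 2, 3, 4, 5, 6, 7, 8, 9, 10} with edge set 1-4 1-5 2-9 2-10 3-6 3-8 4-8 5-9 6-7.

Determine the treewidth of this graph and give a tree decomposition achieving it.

Every bag has size at most 2, so the width is 2 − 1 = 1 and tw(G) ≤ 1. G has an edge, so its treewidth is at least 1. Hence tw(G) = 1 exactly.

Treewidth 1.
One such decomposition:
Bags: B1 = {6, 7}  B2 = {3, 6}  B3 = {3, 8}  B4 = {4, 8}  B5 = {1, 4}  B6 = {1, 5}  B7 = {5, 9}  B8 = {2, 9}  B9 = {2, 10}
Tree: B1–B2, B2–B3, B3–B4, B4–B5, B5–B6, B6–B7, B7–B8, B8–B9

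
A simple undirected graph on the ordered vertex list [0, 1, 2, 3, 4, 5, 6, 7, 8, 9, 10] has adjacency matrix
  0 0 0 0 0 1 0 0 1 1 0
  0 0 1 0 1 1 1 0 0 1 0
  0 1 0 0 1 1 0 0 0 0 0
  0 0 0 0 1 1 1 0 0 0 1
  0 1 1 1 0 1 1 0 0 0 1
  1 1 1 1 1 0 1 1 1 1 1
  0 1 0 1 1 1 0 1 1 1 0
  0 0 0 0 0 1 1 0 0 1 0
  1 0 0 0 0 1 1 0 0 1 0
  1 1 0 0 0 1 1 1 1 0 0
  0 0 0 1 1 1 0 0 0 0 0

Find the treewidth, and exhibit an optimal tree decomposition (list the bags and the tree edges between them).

Each bag holds 4 vertices, so the decomposition has width 3, which upper-bounds the treewidth. For the lower bound, the 4 vertices {0, 5, 8, 9} are pairwise adjacent, and any tree decomposition puts a clique entirely inside one bag — forcing width ≥ 3. The upper and lower bounds meet at 3, so that is the treewidth.

Treewidth 3.
Bags: B1 = {1, 5, 6, 9}  B2 = {1, 4, 5, 6}  B3 = {3, 4, 5, 6}  B4 = {3, 4, 5, 10}  B5 = {1, 2, 4, 5}  B6 = {5, 6, 8, 9}  B7 = {5, 6, 7, 9}  B8 = {0, 5, 8, 9}
Tree: B1–B2, B2–B3, B3–B4, B2–B5, B1–B6, B6–B7, B6–B8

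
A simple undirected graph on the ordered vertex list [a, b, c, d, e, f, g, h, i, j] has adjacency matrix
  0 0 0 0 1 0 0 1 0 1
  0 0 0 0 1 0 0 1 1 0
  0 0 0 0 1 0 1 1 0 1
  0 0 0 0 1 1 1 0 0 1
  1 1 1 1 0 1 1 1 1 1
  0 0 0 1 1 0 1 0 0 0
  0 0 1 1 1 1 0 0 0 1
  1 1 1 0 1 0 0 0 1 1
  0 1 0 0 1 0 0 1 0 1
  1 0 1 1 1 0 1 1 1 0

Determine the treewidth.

3

A width-3 tree decomposition is:
Bags: B1 = {a, e, h, j}  B2 = {c, e, h, j}  B3 = {c, e, g, j}  B4 = {e, h, i, j}  B5 = {d, e, g, j}  B6 = {d, e, f, g}  B7 = {b, e, h, i}
Tree: B1–B2, B2–B3, B2–B4, B3–B5, B5–B6, B4–B7
Every bag has size at most 4, so the width is 4 − 1 = 3 and tw(G) ≤ 3. Conversely, {d, e, g, j} is a clique of size 4, and the vertices of any clique must share a bag in every tree decomposition; so some bag has ≥ 4 vertices and tw(G) ≥ 3. Therefore the treewidth is 3.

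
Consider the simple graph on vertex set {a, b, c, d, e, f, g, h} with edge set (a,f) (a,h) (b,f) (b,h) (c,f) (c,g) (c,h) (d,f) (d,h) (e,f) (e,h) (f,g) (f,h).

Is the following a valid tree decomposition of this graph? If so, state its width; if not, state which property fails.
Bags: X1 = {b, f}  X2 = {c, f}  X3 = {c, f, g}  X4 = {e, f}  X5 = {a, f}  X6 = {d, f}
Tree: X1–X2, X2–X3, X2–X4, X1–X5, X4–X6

A tree decomposition must satisfy three properties: every vertex lies in some bag; for every edge, both endpoints lie together in some bag; and for every vertex, the bags containing it form a connected subtree. Here vertex h appears in no bag, so the decomposition is invalid.

No — vertex h appears in no bag.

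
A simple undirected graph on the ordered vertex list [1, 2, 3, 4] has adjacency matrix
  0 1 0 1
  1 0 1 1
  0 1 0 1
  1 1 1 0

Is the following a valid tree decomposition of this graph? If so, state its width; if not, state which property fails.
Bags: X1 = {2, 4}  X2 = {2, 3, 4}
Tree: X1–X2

No — vertex 1 appears in no bag.

A tree decomposition must satisfy three properties: every vertex lies in some bag; for every edge, both endpoints lie together in some bag; and for every vertex, the bags containing it form a connected subtree. Here vertex 1 appears in no bag, so the decomposition is invalid.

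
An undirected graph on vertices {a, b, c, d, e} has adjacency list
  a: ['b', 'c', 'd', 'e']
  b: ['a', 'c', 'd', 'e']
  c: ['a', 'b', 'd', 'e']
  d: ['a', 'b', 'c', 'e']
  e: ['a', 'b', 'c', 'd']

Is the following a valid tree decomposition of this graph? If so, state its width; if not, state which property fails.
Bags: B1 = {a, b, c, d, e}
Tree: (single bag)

Vertex coverage: the bags together contain {a, b, c, d, e}, the full vertex set. Edge coverage: each edge of G has both endpoints in at least one bag. Running intersection: for every vertex, the bags containing it form a connected subtree. All three properties hold, so this is a valid tree decomposition of width max|bag| − 1 = 4, and hence tw(G) ≤ 4.

Yes; width 4.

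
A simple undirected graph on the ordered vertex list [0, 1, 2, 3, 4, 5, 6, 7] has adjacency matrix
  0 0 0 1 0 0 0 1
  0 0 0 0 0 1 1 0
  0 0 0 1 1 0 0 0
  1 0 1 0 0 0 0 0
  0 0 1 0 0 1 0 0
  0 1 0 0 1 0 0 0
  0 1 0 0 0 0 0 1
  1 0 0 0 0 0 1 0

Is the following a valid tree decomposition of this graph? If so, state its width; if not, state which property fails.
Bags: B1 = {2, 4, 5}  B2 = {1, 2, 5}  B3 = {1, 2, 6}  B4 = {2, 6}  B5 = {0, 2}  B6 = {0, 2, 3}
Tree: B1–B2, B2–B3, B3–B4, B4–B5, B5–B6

No — vertex 7 appears in no bag.

A tree decomposition must satisfy three properties: every vertex lies in some bag; for every edge, both endpoints lie together in some bag; and for every vertex, the bags containing it form a connected subtree. Here vertex 7 appears in no bag, so the decomposition is invalid.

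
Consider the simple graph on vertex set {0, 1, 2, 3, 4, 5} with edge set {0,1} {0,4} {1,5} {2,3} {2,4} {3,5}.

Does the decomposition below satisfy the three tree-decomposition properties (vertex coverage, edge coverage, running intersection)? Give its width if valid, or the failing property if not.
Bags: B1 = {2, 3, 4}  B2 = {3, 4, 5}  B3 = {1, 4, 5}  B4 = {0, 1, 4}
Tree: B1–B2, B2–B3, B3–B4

Yes; width 2.

Vertex coverage: the bags together contain {0, 1, 2, 3, 4, 5}, the full vertex set. Edge coverage: each edge of G has both endpoints in at least one bag. Running intersection: for every vertex, the bags containing it form a connected subtree. All three properties hold, so this is a valid tree decomposition of width max|bag| − 1 = 2, and hence tw(G) ≤ 2.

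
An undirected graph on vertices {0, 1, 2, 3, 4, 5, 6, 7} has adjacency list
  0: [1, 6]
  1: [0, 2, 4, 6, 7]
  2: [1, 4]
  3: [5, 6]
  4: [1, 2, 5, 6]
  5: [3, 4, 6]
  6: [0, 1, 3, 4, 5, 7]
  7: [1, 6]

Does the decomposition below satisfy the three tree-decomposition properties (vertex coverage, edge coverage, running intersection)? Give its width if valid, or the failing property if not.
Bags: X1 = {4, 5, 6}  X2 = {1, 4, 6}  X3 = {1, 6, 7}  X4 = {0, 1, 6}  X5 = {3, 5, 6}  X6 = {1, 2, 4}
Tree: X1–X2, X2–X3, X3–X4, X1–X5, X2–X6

Checking the three conditions: (i) the bags cover all of {0, 1, 2, 3, 4, 5, 6, 7}; (ii) for each edge, some bag contains both endpoints; (iii) the bags containing any fixed vertex form a subtree. All hold, so the decomposition is valid with width 3 − 1 = 2.

Yes; width 2.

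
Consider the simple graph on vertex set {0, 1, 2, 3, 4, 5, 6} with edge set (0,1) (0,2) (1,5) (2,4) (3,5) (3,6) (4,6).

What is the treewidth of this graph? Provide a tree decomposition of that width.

Treewidth 2.
One optimal decomposition is:
Bags: B1 = {3, 5, 6}  B2 = {1, 5, 6}  B3 = {0, 1, 6}  B4 = {0, 2, 6}  B5 = {2, 4, 6}
Tree: B1–B2, B2–B3, B3–B4, B4–B5

Every bag has size at most 3, so the width is 3 − 1 = 2 and tw(G) ≤ 2. Since 6–3–5–1–0–2–4–6 is a cycle in G, G is not acyclic. Forests are exactly the graphs of treewidth ≤ 1, so tw(G) ≥ 2. Therefore the treewidth is 2.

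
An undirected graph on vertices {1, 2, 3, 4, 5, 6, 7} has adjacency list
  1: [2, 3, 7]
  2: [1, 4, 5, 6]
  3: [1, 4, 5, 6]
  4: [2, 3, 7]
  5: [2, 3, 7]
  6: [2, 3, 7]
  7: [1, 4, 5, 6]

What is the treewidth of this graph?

3

A width-3 tree decomposition is:
Bags: B1 = {2, 3, 6, 7}  B2 = {2, 3, 4, 7}  B3 = {1, 2, 3, 7}  B4 = {2, 3, 5, 7}
Tree: B1–B2, B2–B3, B3–B4
Each bag holds 4 vertices, so the decomposition has width 3, which upper-bounds the treewidth. For the lower bound: the 4 vertex sets {6,7}, {3,4}, {2}, {1} are disjoint, each induces a connected subgraph, and every pair is joined by at least one edge of G. Contracting each set to a single vertex therefore yields K_{4} as a minor, and since treewidth is minor-monotone, tw(G) ≥ tw(K_{4}) = 3. Therefore the treewidth is 3.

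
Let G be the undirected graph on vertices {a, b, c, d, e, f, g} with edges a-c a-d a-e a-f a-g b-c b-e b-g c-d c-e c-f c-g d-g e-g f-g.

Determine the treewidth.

3

A width-3 tree decomposition is:
Bags: B1 = {b, c, e, g}  B2 = {a, c, e, g}  B3 = {a, c, f, g}  B4 = {a, c, d, g}
Tree: B1–B2, B2–B3, B2–B4
Each bag holds 4 vertices, so the decomposition has width 3, which upper-bounds the treewidth. Conversely, {a, c, d, g} is a clique of size 4, and the vertices of any clique must share a bag in every tree decomposition; so some bag has ≥ 4 vertices and tw(G) ≥ 3. Combining the bounds, tw(G) = 3.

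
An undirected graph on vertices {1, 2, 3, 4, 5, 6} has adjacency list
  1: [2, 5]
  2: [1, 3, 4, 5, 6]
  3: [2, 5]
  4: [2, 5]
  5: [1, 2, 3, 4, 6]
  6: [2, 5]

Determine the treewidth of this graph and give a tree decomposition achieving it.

Each bag holds 3 vertices, so the decomposition has width 2, which upper-bounds the treewidth. For the lower bound, the 3 vertices {1, 2, 5} are pairwise adjacent, and any tree decomposition puts a clique entirely inside one bag — forcing width ≥ 2. Hence tw(G) = 2 exactly.

Treewidth 2.
One such decomposition:
Bags: B1 = {2, 3, 5}  B2 = {1, 2, 5}  B3 = {2, 4, 5}  B4 = {2, 5, 6}
Tree: B1–B2, B2–B3, B3–B4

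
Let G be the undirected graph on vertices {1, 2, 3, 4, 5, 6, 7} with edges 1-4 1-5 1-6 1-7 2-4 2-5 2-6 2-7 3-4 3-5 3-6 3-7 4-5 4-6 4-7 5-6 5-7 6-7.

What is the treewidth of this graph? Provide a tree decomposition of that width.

The largest bag has 5 vertices, giving width 4; this decomposition certifies tw(G) ≤ 4. On the other hand G contains the 5-clique {1, 4, 5, 6, 7}. A clique must lie in a single bag of any decomposition, so no decomposition can have width below 4. Hence tw(G) = 4 exactly.

Treewidth 4.
One optimal decomposition is:
Bags: B1 = {1, 4, 5, 6, 7}  B2 = {3, 4, 5, 6, 7}  B3 = {2, 4, 5, 6, 7}
Tree: B1–B2, B1–B3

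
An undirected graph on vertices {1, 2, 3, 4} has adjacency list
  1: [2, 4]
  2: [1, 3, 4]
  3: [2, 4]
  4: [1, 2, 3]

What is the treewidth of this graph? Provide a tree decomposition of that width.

Treewidth 2.
Bags: B1 = {1, 2, 4}  B2 = {2, 3, 4}
Tree: B1–B2

The largest bag has 3 vertices, giving width 2; this decomposition certifies tw(G) ≤ 2. For the lower bound, the 3 vertices {1, 2, 4} are pairwise adjacent, and any tree decomposition puts a clique entirely inside one bag — forcing width ≥ 2. Hence tw(G) = 2 exactly.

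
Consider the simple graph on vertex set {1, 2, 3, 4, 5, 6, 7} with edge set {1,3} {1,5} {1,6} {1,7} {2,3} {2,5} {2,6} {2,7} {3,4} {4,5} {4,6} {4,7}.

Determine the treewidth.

3

A width-3 tree decomposition is:
Bags: B1 = {1, 2, 4, 5}  B2 = {1, 2, 3, 4}  B3 = {1, 2, 4, 7}  B4 = {1, 2, 4, 6}
Tree: B1–B2, B2–B3, B3–B4
Every bag has size at most 4, so the width is 4 − 1 = 3 and tw(G) ≤ 3. For the lower bound: the 4 vertex sets {2,5}, {3,4}, {1}, {7} are disjoint, each induces a connected subgraph, and every pair is joined by at least one edge of G. Contracting each set to a single vertex therefore yields K_{4} as a minor, and since treewidth is minor-monotone, tw(G) ≥ tw(K_{4}) = 3. Combining the bounds, tw(G) = 3.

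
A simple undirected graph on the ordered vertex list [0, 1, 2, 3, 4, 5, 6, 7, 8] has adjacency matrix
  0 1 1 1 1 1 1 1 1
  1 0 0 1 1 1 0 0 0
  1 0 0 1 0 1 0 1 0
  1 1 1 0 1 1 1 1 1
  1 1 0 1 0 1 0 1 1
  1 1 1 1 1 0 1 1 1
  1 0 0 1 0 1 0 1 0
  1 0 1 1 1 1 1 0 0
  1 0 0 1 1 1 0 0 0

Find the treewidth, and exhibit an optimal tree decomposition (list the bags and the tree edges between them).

Treewidth 4.
Bags: B1 = {0, 3, 5, 6, 7}  B2 = {0, 3, 4, 5, 7}  B3 = {0, 1, 3, 4, 5}  B4 = {0, 3, 4, 5, 8}  B5 = {0, 2, 3, 5, 7}
Tree: B1–B2, B2–B3, B2–B4, B2–B5

Each bag holds 5 vertices, so the decomposition has width 4, which upper-bounds the treewidth. On the other hand G contains the 5-clique {0, 2, 3, 5, 7}. A clique must lie in a single bag of any decomposition, so no decomposition can have width below 4. The upper and lower bounds meet at 4, so that is the treewidth.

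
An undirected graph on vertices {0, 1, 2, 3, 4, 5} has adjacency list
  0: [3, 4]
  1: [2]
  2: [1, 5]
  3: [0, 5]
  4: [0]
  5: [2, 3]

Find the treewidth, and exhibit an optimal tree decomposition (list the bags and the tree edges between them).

Treewidth 1.
Bags: B1 = {3, 5}  B2 = {2, 5}  B3 = {0, 3}  B4 = {1, 2}  B5 = {0, 4}
Tree: B1–B2, B1–B3, B2–B4, B3–B5

Each bag holds 2 vertices, so the decomposition has width 1, which upper-bounds the treewidth. Any graph with an edge has treewidth ≥ 1, and G has the edge 5–3. Combining the bounds, tw(G) = 1.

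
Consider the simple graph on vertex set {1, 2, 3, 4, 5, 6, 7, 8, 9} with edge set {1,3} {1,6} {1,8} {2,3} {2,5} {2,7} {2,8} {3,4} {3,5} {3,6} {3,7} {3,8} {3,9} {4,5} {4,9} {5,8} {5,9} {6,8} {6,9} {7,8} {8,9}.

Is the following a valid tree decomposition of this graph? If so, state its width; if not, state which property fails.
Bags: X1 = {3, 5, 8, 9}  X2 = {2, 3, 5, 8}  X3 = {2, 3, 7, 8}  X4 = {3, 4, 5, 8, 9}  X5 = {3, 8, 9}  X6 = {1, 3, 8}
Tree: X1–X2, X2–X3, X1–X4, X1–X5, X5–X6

A tree decomposition must satisfy three properties: every vertex lies in some bag; for every edge, both endpoints lie together in some bag; and for every vertex, the bags containing it form a connected subtree. Here vertex 6 appears in no bag, so the decomposition is invalid.

No — vertex 6 appears in no bag.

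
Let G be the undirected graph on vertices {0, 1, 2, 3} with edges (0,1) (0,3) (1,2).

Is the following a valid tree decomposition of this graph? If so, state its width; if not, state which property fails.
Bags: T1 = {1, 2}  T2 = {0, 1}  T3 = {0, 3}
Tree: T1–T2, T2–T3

Every vertex of G appears in some bag (union = {0, 1, 2, 3}); every edge is covered by a bag; and for each vertex v the set of bags containing v is connected in the bag tree. The decomposition is therefore valid. The largest bag has 2 vertices, so the width is 1.

Yes; width 1.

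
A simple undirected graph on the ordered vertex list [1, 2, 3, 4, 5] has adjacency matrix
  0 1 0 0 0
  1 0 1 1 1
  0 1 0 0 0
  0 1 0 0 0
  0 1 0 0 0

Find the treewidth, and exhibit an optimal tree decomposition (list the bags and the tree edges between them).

The largest bag has 2 vertices, giving width 1; this decomposition certifies tw(G) ≤ 1. G has an edge, so its treewidth is at least 1. Hence tw(G) = 1 exactly.

Treewidth 1.
Bags: B1 = {2, 4}  B2 = {2, 3}  B3 = {1, 2}  B4 = {2, 5}
Tree: B1–B2, B1–B3, B3–B4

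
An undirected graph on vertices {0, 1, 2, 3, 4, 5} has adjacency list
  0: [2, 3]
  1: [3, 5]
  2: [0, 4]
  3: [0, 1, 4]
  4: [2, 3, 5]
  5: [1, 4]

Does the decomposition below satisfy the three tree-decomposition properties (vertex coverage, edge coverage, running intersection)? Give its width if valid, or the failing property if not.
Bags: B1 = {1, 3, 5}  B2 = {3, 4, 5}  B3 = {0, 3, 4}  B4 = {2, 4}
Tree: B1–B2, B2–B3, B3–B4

A tree decomposition must satisfy three properties: every vertex lies in some bag; for every edge, both endpoints lie together in some bag; and for every vertex, the bags containing it form a connected subtree. Here edge (0,2) lies in no bag, so the decomposition is invalid.

No — edge (0,2) lies in no bag.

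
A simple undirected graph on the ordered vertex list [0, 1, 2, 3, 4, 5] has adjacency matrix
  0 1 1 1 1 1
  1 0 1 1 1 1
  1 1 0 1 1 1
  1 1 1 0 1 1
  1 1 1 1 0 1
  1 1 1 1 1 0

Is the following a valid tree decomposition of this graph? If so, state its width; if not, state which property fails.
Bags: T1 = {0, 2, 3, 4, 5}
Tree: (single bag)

A tree decomposition must satisfy three properties: every vertex lies in some bag; for every edge, both endpoints lie together in some bag; and for every vertex, the bags containing it form a connected subtree. Here vertex 1 appears in no bag, so the decomposition is invalid.

No — vertex 1 appears in no bag.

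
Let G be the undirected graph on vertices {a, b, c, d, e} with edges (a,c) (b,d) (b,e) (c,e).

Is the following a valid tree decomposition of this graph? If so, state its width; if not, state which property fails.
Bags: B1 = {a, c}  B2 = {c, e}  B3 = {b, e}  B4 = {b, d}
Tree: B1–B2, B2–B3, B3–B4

Yes; width 1.

Checking the three conditions: (i) the bags cover all of {a, b, c, d, e}; (ii) for each edge, some bag contains both endpoints; (iii) the bags containing any fixed vertex form a subtree. All hold, so the decomposition is valid with width 2 − 1 = 1.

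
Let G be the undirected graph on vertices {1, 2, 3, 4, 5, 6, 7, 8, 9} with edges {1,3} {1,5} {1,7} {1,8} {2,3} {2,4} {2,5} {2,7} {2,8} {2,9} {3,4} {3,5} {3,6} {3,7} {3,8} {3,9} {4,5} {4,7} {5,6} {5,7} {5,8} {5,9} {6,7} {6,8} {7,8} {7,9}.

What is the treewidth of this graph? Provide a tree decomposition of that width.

Treewidth 4.
Bags: B1 = {1, 3, 5, 7, 8}  B2 = {2, 3, 5, 7, 8}  B3 = {3, 5, 6, 7, 8}  B4 = {2, 3, 4, 5, 7}  B5 = {2, 3, 5, 7, 9}
Tree: B1–B2, B1–B3, B2–B4, B4–B5

Every bag has size at most 5, so the width is 5 − 1 = 4 and tw(G) ≤ 4. On the other hand G contains the 5-clique {1, 3, 5, 7, 8}. A clique must lie in a single bag of any decomposition, so no decomposition can have width below 4. Combining the bounds, tw(G) = 4.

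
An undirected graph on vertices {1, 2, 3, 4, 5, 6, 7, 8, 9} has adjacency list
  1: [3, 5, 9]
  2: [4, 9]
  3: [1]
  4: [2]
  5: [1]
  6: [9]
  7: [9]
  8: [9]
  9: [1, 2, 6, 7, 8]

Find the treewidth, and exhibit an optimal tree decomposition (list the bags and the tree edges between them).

Treewidth 1.
One such decomposition:
Bags: B1 = {6, 9}  B2 = {8, 9}  B3 = {2, 9}  B4 = {1, 9}  B5 = {1, 3}  B6 = {7, 9}  B7 = {1, 5}  B8 = {2, 4}
Tree: B1–B2, B1–B3, B2–B4, B4–B5, B4–B6, B4–B7, B3–B8

Each bag holds 2 vertices, so the decomposition has width 1, which upper-bounds the treewidth. G has an edge, so its treewidth is at least 1. The upper and lower bounds meet at 1, so that is the treewidth.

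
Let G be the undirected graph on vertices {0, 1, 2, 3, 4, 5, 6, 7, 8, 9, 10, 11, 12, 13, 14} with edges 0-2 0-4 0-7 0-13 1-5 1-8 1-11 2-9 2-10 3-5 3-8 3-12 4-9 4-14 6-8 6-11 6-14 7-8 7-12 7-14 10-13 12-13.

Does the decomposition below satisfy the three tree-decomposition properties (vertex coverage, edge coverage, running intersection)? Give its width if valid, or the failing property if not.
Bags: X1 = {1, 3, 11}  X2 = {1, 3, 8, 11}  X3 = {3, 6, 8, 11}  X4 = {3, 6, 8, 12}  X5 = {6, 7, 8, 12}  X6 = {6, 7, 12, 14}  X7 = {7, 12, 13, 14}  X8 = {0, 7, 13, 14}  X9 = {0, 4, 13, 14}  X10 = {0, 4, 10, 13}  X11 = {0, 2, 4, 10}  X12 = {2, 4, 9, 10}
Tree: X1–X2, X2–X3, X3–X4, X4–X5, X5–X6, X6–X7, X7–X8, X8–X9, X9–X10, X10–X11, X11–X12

A tree decomposition must satisfy three properties: every vertex lies in some bag; for every edge, both endpoints lie together in some bag; and for every vertex, the bags containing it form a connected subtree. Here vertex 5 appears in no bag, so the decomposition is invalid.

No — vertex 5 appears in no bag.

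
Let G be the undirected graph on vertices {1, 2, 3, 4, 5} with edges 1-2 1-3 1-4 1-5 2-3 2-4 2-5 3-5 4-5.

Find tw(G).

3

A width-3 tree decomposition is:
Bags: B1 = {1, 2, 3, 5}  B2 = {1, 2, 4, 5}
Tree: B1–B2
Each bag holds 4 vertices, so the decomposition has width 3, which upper-bounds the treewidth. On the other hand G contains the 4-clique {1, 2, 3, 5}. A clique must lie in a single bag of any decomposition, so no decomposition can have width below 3. Hence tw(G) = 3 exactly.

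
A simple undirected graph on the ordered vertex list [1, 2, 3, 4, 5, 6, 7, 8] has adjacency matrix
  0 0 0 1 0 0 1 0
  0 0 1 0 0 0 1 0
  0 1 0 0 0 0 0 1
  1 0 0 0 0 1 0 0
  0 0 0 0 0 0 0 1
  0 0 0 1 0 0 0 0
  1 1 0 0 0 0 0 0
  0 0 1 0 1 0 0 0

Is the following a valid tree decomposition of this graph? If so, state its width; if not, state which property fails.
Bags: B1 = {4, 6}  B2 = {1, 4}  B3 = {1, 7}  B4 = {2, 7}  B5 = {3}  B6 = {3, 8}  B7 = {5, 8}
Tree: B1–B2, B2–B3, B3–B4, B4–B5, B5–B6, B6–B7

No — edge (2,3) lies in no bag.

A tree decomposition must satisfy three properties: every vertex lies in some bag; for every edge, both endpoints lie together in some bag; and for every vertex, the bags containing it form a connected subtree. Here edge (2,3) lies in no bag, so the decomposition is invalid.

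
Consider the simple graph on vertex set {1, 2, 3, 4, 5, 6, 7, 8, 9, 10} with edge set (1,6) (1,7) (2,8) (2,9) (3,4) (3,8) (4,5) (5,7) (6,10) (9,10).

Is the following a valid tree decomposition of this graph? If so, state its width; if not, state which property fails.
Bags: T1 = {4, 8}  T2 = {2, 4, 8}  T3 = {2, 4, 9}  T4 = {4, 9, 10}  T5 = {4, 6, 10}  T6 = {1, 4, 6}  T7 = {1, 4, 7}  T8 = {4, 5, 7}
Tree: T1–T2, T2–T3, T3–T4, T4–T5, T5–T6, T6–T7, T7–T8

No — vertex 3 appears in no bag.

A tree decomposition must satisfy three properties: every vertex lies in some bag; for every edge, both endpoints lie together in some bag; and for every vertex, the bags containing it form a connected subtree. Here vertex 3 appears in no bag, so the decomposition is invalid.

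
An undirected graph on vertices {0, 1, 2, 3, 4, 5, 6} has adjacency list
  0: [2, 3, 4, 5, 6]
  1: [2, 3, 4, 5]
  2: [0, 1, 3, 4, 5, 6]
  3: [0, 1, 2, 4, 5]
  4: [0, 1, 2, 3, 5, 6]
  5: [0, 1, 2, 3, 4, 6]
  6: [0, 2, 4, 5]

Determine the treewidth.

A width-4 tree decomposition is:
Bags: B1 = {0, 2, 4, 5, 6}  B2 = {0, 2, 3, 4, 5}  B3 = {1, 2, 3, 4, 5}
Tree: B1–B2, B2–B3
The largest bag has 5 vertices, giving width 4; this decomposition certifies tw(G) ≤ 4. Conversely, {0, 2, 3, 4, 5} is a clique of size 5, and the vertices of any clique must share a bag in every tree decomposition; so some bag has ≥ 5 vertices and tw(G) ≥ 4. Hence tw(G) = 4 exactly.

4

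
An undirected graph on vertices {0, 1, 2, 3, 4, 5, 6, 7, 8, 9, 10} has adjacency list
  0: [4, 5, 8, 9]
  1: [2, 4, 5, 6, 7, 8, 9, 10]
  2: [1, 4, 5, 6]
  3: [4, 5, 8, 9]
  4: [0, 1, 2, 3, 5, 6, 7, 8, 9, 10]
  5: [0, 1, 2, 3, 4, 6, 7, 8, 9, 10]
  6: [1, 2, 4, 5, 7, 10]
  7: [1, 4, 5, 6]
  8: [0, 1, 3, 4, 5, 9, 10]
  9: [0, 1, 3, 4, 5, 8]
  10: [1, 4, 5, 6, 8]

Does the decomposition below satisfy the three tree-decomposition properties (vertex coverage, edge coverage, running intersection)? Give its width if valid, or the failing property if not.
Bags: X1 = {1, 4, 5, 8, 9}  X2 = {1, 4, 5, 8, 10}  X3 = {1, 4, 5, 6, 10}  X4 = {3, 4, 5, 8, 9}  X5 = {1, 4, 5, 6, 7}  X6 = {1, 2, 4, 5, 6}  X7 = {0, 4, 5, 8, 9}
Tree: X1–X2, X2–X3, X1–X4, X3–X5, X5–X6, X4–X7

Every vertex of G appears in some bag (union = {0, 1, 2, 3, 4, 5, 6, 7, 8, 9, 10}); every edge is covered by a bag; and for each vertex v the set of bags containing v is connected in the bag tree. The decomposition is therefore valid. The largest bag has 5 vertices, so the width is 4.

Yes; width 4.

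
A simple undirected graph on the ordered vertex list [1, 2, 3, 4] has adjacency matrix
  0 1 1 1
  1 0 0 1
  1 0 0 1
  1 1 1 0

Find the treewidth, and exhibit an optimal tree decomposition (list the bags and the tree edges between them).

The largest bag has 3 vertices, giving width 2; this decomposition certifies tw(G) ≤ 2. Conversely, {1, 2, 4} is a clique of size 3, and the vertices of any clique must share a bag in every tree decomposition; so some bag has ≥ 3 vertices and tw(G) ≥ 2. Hence tw(G) = 2 exactly.

Treewidth 2.
Bags: B1 = {1, 3, 4}  B2 = {1, 2, 4}
Tree: B1–B2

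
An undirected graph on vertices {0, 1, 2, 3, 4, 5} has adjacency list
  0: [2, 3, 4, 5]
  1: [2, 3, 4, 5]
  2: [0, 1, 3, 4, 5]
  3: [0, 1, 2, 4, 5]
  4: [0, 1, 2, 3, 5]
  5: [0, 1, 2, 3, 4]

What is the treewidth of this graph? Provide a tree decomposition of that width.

Treewidth 4.
Bags: B1 = {0, 2, 3, 4, 5}  B2 = {1, 2, 3, 4, 5}
Tree: B1–B2

Every bag has size at most 5, so the width is 5 − 1 = 4 and tw(G) ≤ 4. On the other hand G contains the 5-clique {0, 2, 3, 4, 5}. A clique must lie in a single bag of any decomposition, so no decomposition can have width below 4. Hence tw(G) = 4 exactly.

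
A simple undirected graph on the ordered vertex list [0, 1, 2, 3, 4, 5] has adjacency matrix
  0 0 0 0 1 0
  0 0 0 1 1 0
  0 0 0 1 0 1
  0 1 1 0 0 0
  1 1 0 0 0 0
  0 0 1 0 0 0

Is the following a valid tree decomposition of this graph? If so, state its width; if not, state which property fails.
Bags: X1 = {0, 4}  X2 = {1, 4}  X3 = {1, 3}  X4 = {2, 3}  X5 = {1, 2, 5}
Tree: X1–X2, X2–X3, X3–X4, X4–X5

A tree decomposition must satisfy three properties: every vertex lies in some bag; for every edge, both endpoints lie together in some bag; and for every vertex, the bags containing it form a connected subtree. Here bags containing vertex 1 are not connected in the tree, so the decomposition is invalid.

No — bags containing vertex 1 are not connected in the tree.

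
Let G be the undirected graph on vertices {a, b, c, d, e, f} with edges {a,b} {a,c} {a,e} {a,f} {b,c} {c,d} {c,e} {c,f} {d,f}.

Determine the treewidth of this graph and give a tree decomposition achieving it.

Each bag holds 3 vertices, so the decomposition has width 2, which upper-bounds the treewidth. For the lower bound, the 3 vertices {c, d, f} are pairwise adjacent, and any tree decomposition puts a clique entirely inside one bag — forcing width ≥ 2. Therefore the treewidth is 2.

Treewidth 2.
One optimal decomposition is:
Bags: B1 = {a, c, e}  B2 = {a, b, c}  B3 = {a, c, f}  B4 = {c, d, f}
Tree: B1–B2, B2–B3, B3–B4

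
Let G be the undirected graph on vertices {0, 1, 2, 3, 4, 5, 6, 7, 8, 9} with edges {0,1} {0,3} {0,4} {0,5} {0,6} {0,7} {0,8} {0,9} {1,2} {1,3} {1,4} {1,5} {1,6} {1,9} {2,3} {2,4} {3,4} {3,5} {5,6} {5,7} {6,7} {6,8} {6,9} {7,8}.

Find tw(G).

3

A width-3 tree decomposition is:
Bags: B1 = {0, 1, 5, 6}  B2 = {0, 1, 3, 5}  B3 = {0, 1, 3, 4}  B4 = {0, 5, 6, 7}  B5 = {0, 6, 7, 8}  B6 = {0, 1, 6, 9}  B7 = {1, 2, 3, 4}
Tree: B1–B2, B2–B3, B1–B4, B4–B5, B1–B6, B3–B7
Every bag has size at most 4, so the width is 4 − 1 = 3 and tw(G) ≤ 3. On the other hand G contains the 4-clique {0, 6, 7, 8}. A clique must lie in a single bag of any decomposition, so no decomposition can have width below 3. The upper and lower bounds meet at 3, so that is the treewidth.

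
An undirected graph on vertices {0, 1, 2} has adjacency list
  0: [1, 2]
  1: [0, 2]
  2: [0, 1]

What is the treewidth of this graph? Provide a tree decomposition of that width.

Treewidth 2.
One such decomposition:
Bags: B1 = {0, 1, 2}
Tree: (single bag)

A single bag containing all 3 vertices is trivially a valid decomposition of width 2. For the lower bound, the 3 vertices {0, 1, 2} are pairwise adjacent, and any tree decomposition puts a clique entirely inside one bag — forcing width ≥ 2. Combining the bounds, tw(G) = 2.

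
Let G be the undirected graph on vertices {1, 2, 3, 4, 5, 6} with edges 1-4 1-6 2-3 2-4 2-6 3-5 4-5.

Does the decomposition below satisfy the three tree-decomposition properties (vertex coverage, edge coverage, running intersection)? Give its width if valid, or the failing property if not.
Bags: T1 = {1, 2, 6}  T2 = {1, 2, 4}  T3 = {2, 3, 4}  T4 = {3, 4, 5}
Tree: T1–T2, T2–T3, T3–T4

Checking the three conditions: (i) the bags cover all of {1, 2, 3, 4, 5, 6}; (ii) for each edge, some bag contains both endpoints; (iii) the bags containing any fixed vertex form a subtree. All hold, so the decomposition is valid with width 3 − 1 = 2.

Yes; width 2.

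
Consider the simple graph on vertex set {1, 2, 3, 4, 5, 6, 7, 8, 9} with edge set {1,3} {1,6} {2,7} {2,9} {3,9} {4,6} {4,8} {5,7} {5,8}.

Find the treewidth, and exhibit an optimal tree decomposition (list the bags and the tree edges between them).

Every bag has size at most 3, so the width is 3 − 1 = 2 and tw(G) ≤ 2. For the lower bound, G contains the cycle 3–9–2–7–5–8–4–6–1–3, so G is not a forest; only forests have treewidth ≤ 1, hence tw(G) ≥ 2. Therefore the treewidth is 2.

Treewidth 2.
Bags: B1 = {2, 3, 9}  B2 = {2, 3, 7}  B3 = {3, 5, 7}  B4 = {3, 5, 8}  B5 = {3, 4, 8}  B6 = {3, 4, 6}  B7 = {1, 3, 6}
Tree: B1–B2, B2–B3, B3–B4, B4–B5, B5–B6, B6–B7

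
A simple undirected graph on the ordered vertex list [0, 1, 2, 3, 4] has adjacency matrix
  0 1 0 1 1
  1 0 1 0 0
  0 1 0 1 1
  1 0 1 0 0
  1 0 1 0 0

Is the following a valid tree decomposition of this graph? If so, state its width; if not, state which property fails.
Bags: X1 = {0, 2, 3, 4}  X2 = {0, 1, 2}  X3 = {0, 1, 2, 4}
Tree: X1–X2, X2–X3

A tree decomposition must satisfy three properties: every vertex lies in some bag; for every edge, both endpoints lie together in some bag; and for every vertex, the bags containing it form a connected subtree. Here bags containing vertex 4 are not connected in the tree, so the decomposition is invalid.

No — bags containing vertex 4 are not connected in the tree.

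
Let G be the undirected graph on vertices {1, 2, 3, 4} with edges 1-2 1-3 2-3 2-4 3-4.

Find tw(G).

2

A width-2 tree decomposition is:
Bags: B1 = {1, 2, 3}  B2 = {2, 3, 4}
Tree: B1–B2
Each bag holds 3 vertices, so the decomposition has width 2, which upper-bounds the treewidth. For the lower bound, the 3 vertices {1, 2, 3} are pairwise adjacent, and any tree decomposition puts a clique entirely inside one bag — forcing width ≥ 2. Hence tw(G) = 2 exactly.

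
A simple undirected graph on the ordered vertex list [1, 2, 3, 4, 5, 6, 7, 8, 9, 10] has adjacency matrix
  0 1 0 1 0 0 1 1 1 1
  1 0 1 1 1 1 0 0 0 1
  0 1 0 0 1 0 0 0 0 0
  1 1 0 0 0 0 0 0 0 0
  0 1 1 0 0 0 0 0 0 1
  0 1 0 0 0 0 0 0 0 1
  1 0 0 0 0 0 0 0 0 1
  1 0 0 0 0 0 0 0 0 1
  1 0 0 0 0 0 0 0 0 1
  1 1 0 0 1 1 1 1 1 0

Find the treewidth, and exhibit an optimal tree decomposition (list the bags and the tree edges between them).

Every bag has size at most 3, so the width is 3 − 1 = 2 and tw(G) ≤ 2. On the other hand G contains the 3-clique {1, 8, 10}. A clique must lie in a single bag of any decomposition, so no decomposition can have width below 2. Combining the bounds, tw(G) = 2.

Treewidth 2.
One optimal decomposition is:
Bags: B1 = {1, 2, 10}  B2 = {2, 6, 10}  B3 = {2, 5, 10}  B4 = {1, 2, 4}  B5 = {2, 3, 5}  B6 = {1, 7, 10}  B7 = {1, 8, 10}  B8 = {1, 9, 10}
Tree: B1–B2, B1–B3, B1–B4, B3–B5, B1–B6, B6–B7, B7–B8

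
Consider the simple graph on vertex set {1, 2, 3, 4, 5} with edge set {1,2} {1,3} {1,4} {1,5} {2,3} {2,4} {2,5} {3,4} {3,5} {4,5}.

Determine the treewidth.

4

A width-4 tree decomposition is:
Bags: B1 = {1, 2, 3, 4, 5}
Tree: (single bag)
With just one bag of size 5, the width is 5 − 1 = 4, so tw(G) ≤ 4. Conversely, {1, 2, 3, 4, 5} is a clique of size 5, and the vertices of any clique must share a bag in every tree decomposition; so some bag has ≥ 5 vertices and tw(G) ≥ 4. The upper and lower bounds meet at 4, so that is the treewidth.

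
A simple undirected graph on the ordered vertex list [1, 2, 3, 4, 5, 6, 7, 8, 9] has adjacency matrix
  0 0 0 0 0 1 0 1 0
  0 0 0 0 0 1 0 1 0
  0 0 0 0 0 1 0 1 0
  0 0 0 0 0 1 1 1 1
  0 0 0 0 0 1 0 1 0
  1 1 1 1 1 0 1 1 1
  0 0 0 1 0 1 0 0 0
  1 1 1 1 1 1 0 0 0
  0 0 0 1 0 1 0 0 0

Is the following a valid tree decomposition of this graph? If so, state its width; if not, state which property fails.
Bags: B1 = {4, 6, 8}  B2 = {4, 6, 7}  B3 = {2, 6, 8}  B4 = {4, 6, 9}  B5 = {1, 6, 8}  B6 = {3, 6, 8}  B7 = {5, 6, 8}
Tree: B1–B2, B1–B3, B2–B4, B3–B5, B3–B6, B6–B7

Yes; width 2.

Checking the three conditions: (i) the bags cover all of {1, 2, 3, 4, 5, 6, 7, 8, 9}; (ii) for each edge, some bag contains both endpoints; (iii) the bags containing any fixed vertex form a subtree. All hold, so the decomposition is valid with width 3 − 1 = 2.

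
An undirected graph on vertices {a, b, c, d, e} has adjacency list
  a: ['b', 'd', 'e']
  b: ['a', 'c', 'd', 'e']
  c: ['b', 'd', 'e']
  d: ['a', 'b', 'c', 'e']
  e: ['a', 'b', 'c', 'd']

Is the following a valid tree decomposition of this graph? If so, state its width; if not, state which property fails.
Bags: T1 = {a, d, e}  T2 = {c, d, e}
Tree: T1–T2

A tree decomposition must satisfy three properties: every vertex lies in some bag; for every edge, both endpoints lie together in some bag; and for every vertex, the bags containing it form a connected subtree. Here vertex b appears in no bag, so the decomposition is invalid.

No — vertex b appears in no bag.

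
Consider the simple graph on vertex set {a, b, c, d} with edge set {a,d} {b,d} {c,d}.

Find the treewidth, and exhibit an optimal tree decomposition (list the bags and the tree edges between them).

Treewidth 1.
Bags: B1 = {c, d}  B2 = {b, d}  B3 = {a, d}
Tree: B1–B2, B2–B3

Each bag holds 2 vertices, so the decomposition has width 1, which upper-bounds the treewidth. Since G has at least one edge (e.g. d–c), it is not an edgeless graph, so tw(G) ≥ 1. Therefore the treewidth is 1.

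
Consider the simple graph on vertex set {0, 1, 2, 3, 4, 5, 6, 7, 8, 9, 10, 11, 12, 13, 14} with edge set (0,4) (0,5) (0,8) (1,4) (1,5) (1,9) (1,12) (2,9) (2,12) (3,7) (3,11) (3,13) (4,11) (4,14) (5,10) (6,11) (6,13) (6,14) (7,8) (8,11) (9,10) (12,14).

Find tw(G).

3

A width-3 tree decomposition is:
Bags: B1 = {2, 5, 9, 10}  B2 = {1, 2, 5, 9}  B3 = {1, 2, 5, 12}  B4 = {0, 1, 5, 12}  B5 = {0, 1, 4, 12}  B6 = {0, 4, 12, 14}  B7 = {0, 4, 8, 14}  B8 = {4, 8, 11, 14}  B9 = {6, 8, 11, 14}  B10 = {6, 7, 8, 11}  B11 = {3, 6, 7, 11}  B12 = {3, 6, 7, 13}
Tree: B1–B2, B2–B3, B3–B4, B4–B5, B5–B6, B6–B7, B7–B8, B8–B9, B9–B10, B10–B11, B11–B12
Each bag holds 4 vertices, so the decomposition has width 3, which upper-bounds the treewidth. For the lower bound: the 4 vertex sets {2,9,10}, {5}, {1}, {0,4,12,14} are disjoint, each induces a connected subgraph, and every pair is joined by at least one edge of G. Contracting each set to a single vertex therefore yields K_{4} as a minor, and since treewidth is minor-monotone, tw(G) ≥ tw(K_{4}) = 3. Combining the bounds, tw(G) = 3.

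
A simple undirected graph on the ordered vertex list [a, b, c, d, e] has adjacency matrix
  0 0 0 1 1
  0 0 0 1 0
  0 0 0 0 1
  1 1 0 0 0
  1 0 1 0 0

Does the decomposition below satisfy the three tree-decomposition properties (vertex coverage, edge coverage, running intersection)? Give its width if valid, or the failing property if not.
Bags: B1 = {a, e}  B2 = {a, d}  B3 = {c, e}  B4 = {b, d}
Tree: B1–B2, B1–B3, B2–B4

Yes; width 1.

Every vertex of G appears in some bag (union = {a, b, c, d, e}); every edge is covered by a bag; and for each vertex v the set of bags containing v is connected in the bag tree. The decomposition is therefore valid. The largest bag has 2 vertices, so the width is 1.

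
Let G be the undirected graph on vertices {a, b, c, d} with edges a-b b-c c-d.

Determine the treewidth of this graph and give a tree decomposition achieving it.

Each bag holds 2 vertices, so the decomposition has width 1, which upper-bounds the treewidth. Since G has at least one edge (e.g. d–c), it is not an edgeless graph, so tw(G) ≥ 1. The upper and lower bounds meet at 1, so that is the treewidth.

Treewidth 1.
Bags: B1 = {c, d}  B2 = {b, c}  B3 = {a, b}
Tree: B1–B2, B2–B3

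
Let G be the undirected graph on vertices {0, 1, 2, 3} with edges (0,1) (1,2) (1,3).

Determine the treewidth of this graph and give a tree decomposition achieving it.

The largest bag has 2 vertices, giving width 1; this decomposition certifies tw(G) ≤ 1. Any graph with an edge has treewidth ≥ 1, and G has the edge 1–3. Hence tw(G) = 1 exactly.

Treewidth 1.
One such decomposition:
Bags: B1 = {1, 3}  B2 = {0, 1}  B3 = {1, 2}
Tree: B1–B2, B2–B3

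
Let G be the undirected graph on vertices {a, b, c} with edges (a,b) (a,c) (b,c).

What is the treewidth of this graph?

A width-2 tree decomposition is:
Bags: B1 = {a, b, c}
Tree: (single bag)
With just one bag of size 3, the width is 3 − 1 = 2, so tw(G) ≤ 2. On the other hand G contains the 3-clique {a, b, c}. A clique must lie in a single bag of any decomposition, so no decomposition can have width below 2. Hence tw(G) = 2 exactly.

2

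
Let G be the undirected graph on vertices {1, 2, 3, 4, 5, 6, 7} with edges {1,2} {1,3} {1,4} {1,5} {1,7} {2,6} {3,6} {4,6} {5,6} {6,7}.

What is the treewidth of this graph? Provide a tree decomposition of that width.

Every bag has size at most 3, so the width is 3 − 1 = 2 and tw(G) ≤ 2. The edges 6–2–1–7–6 form a cycle, so G is not a tree and its treewidth is at least 2. The upper and lower bounds meet at 2, so that is the treewidth.

Treewidth 2.
One optimal decomposition is:
Bags: B1 = {1, 2, 6}  B2 = {1, 6, 7}  B3 = {1, 5, 6}  B4 = {1, 4, 6}  B5 = {1, 3, 6}
Tree: B1–B2, B2–B3, B3–B4, B4–B5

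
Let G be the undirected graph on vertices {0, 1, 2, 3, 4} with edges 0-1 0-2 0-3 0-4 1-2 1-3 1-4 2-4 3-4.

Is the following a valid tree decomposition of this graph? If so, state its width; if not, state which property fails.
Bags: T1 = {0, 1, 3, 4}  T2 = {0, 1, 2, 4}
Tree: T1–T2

Yes; width 3.

Vertex coverage: the bags together contain {0, 1, 2, 3, 4}, the full vertex set. Edge coverage: each edge of G has both endpoints in at least one bag. Running intersection: for every vertex, the bags containing it form a connected subtree. All three properties hold, so this is a valid tree decomposition of width max|bag| − 1 = 3, and hence tw(G) ≤ 3.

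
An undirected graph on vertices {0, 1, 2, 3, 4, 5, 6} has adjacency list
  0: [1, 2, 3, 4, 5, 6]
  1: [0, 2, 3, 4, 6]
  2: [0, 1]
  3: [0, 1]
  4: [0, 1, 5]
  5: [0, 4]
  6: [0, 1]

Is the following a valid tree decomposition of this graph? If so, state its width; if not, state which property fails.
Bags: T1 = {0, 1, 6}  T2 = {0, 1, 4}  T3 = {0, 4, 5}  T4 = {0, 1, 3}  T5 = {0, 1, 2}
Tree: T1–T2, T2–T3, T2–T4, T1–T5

Every vertex of G appears in some bag (union = {0, 1, 2, 3, 4, 5, 6}); every edge is covered by a bag; and for each vertex v the set of bags containing v is connected in the bag tree. The decomposition is therefore valid. The largest bag has 3 vertices, so the width is 2.

Yes; width 2.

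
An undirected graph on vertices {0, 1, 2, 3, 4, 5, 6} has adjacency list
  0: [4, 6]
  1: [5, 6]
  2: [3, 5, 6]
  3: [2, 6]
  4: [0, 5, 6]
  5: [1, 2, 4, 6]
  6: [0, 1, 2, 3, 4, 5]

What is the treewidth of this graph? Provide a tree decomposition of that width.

Every bag has size at most 3, so the width is 3 − 1 = 2 and tw(G) ≤ 2. For the lower bound, the 3 vertices {0, 4, 6} are pairwise adjacent, and any tree decomposition puts a clique entirely inside one bag — forcing width ≥ 2. Combining the bounds, tw(G) = 2.

Treewidth 2.
One such decomposition:
Bags: B1 = {4, 5, 6}  B2 = {1, 5, 6}  B3 = {2, 5, 6}  B4 = {0, 4, 6}  B5 = {2, 3, 6}
Tree: B1–B2, B2–B3, B1–B4, B3–B5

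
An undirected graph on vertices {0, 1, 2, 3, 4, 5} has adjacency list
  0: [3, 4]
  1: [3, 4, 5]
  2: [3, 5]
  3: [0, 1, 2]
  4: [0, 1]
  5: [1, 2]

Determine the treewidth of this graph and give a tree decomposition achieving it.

Each bag holds 3 vertices, so the decomposition has width 2, which upper-bounds the treewidth. Since 2–5–1–3–2 is a cycle in G, G is not acyclic. Forests are exactly the graphs of treewidth ≤ 1, so tw(G) ≥ 2. Hence tw(G) = 2 exactly.

Treewidth 2.
One optimal decomposition is:
Bags: B1 = {2, 3, 5}  B2 = {1, 3, 5}  B3 = {0, 1, 3}  B4 = {0, 1, 4}
Tree: B1–B2, B2–B3, B3–B4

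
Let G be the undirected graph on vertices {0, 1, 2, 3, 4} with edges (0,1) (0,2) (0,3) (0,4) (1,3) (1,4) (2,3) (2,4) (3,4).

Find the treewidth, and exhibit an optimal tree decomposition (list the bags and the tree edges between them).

Each bag holds 4 vertices, so the decomposition has width 3, which upper-bounds the treewidth. On the other hand G contains the 4-clique {0, 1, 3, 4}. A clique must lie in a single bag of any decomposition, so no decomposition can have width below 3. Hence tw(G) = 3 exactly.

Treewidth 3.
Bags: B1 = {0, 2, 3, 4}  B2 = {0, 1, 3, 4}
Tree: B1–B2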